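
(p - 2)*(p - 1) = p^2 - 3*p + 2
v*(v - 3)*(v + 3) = v^3 - 9*v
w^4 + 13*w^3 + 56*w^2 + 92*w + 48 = (w + 1)*(w + 2)*(w + 4)*(w + 6)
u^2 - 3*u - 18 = (u - 6)*(u + 3)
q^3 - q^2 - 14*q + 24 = (q - 3)*(q - 2)*(q + 4)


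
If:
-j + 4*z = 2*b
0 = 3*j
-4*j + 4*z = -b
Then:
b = 0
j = 0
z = 0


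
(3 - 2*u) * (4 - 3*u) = 6*u^2 - 17*u + 12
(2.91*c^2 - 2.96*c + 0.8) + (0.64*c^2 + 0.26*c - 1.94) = 3.55*c^2 - 2.7*c - 1.14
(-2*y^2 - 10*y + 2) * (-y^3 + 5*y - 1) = 2*y^5 + 10*y^4 - 12*y^3 - 48*y^2 + 20*y - 2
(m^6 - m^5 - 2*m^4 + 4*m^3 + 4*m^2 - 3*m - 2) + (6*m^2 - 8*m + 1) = m^6 - m^5 - 2*m^4 + 4*m^3 + 10*m^2 - 11*m - 1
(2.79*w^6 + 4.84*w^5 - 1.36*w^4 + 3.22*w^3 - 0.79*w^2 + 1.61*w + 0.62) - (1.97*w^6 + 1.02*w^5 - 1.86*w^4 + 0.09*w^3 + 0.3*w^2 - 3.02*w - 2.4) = 0.82*w^6 + 3.82*w^5 + 0.5*w^4 + 3.13*w^3 - 1.09*w^2 + 4.63*w + 3.02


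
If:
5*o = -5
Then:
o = -1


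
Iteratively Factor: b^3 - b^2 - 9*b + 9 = (b + 3)*(b^2 - 4*b + 3) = (b - 1)*(b + 3)*(b - 3)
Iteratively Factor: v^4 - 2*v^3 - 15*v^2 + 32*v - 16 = (v - 1)*(v^3 - v^2 - 16*v + 16) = (v - 1)^2*(v^2 - 16) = (v - 1)^2*(v + 4)*(v - 4)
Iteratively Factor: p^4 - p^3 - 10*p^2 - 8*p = (p - 4)*(p^3 + 3*p^2 + 2*p) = (p - 4)*(p + 1)*(p^2 + 2*p) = p*(p - 4)*(p + 1)*(p + 2)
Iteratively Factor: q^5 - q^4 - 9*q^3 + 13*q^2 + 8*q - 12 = (q - 1)*(q^4 - 9*q^2 + 4*q + 12) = (q - 1)*(q + 1)*(q^3 - q^2 - 8*q + 12) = (q - 1)*(q + 1)*(q + 3)*(q^2 - 4*q + 4) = (q - 2)*(q - 1)*(q + 1)*(q + 3)*(q - 2)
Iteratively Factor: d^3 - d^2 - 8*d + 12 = (d - 2)*(d^2 + d - 6) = (d - 2)*(d + 3)*(d - 2)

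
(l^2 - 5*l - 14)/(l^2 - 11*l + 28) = (l + 2)/(l - 4)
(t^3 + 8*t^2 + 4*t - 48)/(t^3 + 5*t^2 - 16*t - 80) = (t^2 + 4*t - 12)/(t^2 + t - 20)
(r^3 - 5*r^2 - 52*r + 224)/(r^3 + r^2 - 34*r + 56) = (r - 8)/(r - 2)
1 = 1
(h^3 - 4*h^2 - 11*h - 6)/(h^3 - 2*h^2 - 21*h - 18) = (h + 1)/(h + 3)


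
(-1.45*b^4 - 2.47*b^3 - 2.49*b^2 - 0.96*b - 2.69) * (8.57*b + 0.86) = -12.4265*b^5 - 22.4149*b^4 - 23.4635*b^3 - 10.3686*b^2 - 23.8789*b - 2.3134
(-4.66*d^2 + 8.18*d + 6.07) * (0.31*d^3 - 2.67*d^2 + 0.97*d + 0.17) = -1.4446*d^5 + 14.978*d^4 - 24.4791*d^3 - 9.0645*d^2 + 7.2785*d + 1.0319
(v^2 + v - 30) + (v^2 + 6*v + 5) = 2*v^2 + 7*v - 25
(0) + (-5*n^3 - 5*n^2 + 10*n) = -5*n^3 - 5*n^2 + 10*n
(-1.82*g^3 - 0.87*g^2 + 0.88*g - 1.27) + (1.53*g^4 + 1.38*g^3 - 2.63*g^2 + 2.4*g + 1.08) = 1.53*g^4 - 0.44*g^3 - 3.5*g^2 + 3.28*g - 0.19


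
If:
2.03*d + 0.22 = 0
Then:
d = -0.11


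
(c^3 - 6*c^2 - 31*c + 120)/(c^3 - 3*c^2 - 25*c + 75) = (c - 8)/(c - 5)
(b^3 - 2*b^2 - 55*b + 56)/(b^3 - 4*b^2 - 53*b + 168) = (b - 1)/(b - 3)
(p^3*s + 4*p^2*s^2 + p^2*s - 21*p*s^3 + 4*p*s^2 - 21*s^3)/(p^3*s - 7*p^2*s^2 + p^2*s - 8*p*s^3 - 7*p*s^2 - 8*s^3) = (p^2 + 4*p*s - 21*s^2)/(p^2 - 7*p*s - 8*s^2)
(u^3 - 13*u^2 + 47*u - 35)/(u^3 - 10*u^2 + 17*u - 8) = (u^2 - 12*u + 35)/(u^2 - 9*u + 8)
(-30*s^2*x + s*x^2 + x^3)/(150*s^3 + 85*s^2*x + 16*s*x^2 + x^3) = x*(-5*s + x)/(25*s^2 + 10*s*x + x^2)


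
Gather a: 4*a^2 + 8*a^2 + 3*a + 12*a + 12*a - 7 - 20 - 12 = 12*a^2 + 27*a - 39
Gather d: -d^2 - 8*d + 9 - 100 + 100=-d^2 - 8*d + 9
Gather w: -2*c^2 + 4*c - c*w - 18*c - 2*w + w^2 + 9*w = -2*c^2 - 14*c + w^2 + w*(7 - c)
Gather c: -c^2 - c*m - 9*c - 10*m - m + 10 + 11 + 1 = -c^2 + c*(-m - 9) - 11*m + 22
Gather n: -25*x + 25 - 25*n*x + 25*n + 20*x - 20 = n*(25 - 25*x) - 5*x + 5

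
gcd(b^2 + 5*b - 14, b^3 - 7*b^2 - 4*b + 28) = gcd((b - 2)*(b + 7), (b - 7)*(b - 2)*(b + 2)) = b - 2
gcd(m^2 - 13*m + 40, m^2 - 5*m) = m - 5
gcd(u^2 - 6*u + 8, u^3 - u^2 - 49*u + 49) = 1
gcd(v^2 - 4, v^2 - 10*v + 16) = v - 2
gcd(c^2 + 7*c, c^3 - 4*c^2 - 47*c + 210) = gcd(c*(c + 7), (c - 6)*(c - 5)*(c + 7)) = c + 7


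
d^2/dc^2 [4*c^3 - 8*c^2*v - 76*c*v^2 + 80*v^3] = 24*c - 16*v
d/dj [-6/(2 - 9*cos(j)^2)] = 216*sin(2*j)/(9*cos(2*j) + 5)^2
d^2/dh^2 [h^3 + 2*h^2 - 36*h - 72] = 6*h + 4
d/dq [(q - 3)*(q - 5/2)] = 2*q - 11/2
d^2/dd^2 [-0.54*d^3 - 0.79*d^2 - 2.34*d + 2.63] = -3.24*d - 1.58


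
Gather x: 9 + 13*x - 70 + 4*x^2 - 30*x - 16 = 4*x^2 - 17*x - 77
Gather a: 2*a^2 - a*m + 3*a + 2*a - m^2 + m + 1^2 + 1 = 2*a^2 + a*(5 - m) - m^2 + m + 2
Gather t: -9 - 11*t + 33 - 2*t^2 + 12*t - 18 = -2*t^2 + t + 6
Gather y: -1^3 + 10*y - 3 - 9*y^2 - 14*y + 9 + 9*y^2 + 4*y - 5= 0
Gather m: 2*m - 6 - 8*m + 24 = 18 - 6*m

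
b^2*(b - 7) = b^3 - 7*b^2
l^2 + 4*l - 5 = (l - 1)*(l + 5)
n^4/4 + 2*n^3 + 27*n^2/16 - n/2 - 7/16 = (n/4 + 1/4)*(n - 1/2)*(n + 1/2)*(n + 7)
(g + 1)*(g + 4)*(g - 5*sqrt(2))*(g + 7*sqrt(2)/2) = g^4 - 3*sqrt(2)*g^3/2 + 5*g^3 - 31*g^2 - 15*sqrt(2)*g^2/2 - 175*g - 6*sqrt(2)*g - 140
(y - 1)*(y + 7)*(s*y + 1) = s*y^3 + 6*s*y^2 - 7*s*y + y^2 + 6*y - 7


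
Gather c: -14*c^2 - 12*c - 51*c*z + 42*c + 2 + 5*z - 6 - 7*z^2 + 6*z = -14*c^2 + c*(30 - 51*z) - 7*z^2 + 11*z - 4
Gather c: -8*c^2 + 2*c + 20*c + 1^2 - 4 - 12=-8*c^2 + 22*c - 15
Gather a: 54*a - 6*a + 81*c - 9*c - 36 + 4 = 48*a + 72*c - 32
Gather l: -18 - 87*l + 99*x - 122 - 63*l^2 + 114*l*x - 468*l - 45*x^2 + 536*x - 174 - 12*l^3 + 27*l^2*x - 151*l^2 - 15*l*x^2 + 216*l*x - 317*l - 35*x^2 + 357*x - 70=-12*l^3 + l^2*(27*x - 214) + l*(-15*x^2 + 330*x - 872) - 80*x^2 + 992*x - 384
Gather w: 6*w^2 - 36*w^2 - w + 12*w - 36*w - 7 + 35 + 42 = -30*w^2 - 25*w + 70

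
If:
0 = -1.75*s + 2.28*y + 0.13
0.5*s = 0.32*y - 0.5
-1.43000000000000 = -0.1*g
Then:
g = 14.30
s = -2.04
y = -1.62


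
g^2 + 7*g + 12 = (g + 3)*(g + 4)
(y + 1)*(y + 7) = y^2 + 8*y + 7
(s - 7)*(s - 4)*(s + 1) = s^3 - 10*s^2 + 17*s + 28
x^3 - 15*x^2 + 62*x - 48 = (x - 8)*(x - 6)*(x - 1)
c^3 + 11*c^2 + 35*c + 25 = (c + 1)*(c + 5)^2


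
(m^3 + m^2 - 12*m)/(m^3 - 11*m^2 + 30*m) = (m^2 + m - 12)/(m^2 - 11*m + 30)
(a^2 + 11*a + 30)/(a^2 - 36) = (a + 5)/(a - 6)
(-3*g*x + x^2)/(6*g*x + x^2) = (-3*g + x)/(6*g + x)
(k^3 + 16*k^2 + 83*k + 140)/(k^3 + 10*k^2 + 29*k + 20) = (k + 7)/(k + 1)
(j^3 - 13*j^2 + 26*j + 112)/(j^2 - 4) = (j^2 - 15*j + 56)/(j - 2)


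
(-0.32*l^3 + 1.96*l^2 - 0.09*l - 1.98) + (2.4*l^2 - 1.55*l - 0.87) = -0.32*l^3 + 4.36*l^2 - 1.64*l - 2.85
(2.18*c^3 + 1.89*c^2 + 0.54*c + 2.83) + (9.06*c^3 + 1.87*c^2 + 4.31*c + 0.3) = 11.24*c^3 + 3.76*c^2 + 4.85*c + 3.13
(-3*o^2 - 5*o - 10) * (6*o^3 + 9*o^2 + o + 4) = -18*o^5 - 57*o^4 - 108*o^3 - 107*o^2 - 30*o - 40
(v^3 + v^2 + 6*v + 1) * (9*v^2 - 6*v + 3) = 9*v^5 + 3*v^4 + 51*v^3 - 24*v^2 + 12*v + 3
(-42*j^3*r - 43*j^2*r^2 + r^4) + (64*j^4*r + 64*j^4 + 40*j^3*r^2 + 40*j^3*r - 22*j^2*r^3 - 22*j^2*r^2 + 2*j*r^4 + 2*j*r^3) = 64*j^4*r + 64*j^4 + 40*j^3*r^2 - 2*j^3*r - 22*j^2*r^3 - 65*j^2*r^2 + 2*j*r^4 + 2*j*r^3 + r^4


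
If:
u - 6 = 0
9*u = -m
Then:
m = -54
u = 6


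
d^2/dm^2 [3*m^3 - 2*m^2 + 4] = 18*m - 4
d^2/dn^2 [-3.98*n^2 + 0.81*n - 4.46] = -7.96000000000000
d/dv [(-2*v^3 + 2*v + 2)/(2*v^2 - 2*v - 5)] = 2*(-2*v^4 + 4*v^3 + 13*v^2 - 4*v - 3)/(4*v^4 - 8*v^3 - 16*v^2 + 20*v + 25)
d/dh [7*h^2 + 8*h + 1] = 14*h + 8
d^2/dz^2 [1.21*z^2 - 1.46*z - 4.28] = 2.42000000000000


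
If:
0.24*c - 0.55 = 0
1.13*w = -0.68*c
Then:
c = 2.29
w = -1.38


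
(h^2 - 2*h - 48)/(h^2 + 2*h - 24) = (h - 8)/(h - 4)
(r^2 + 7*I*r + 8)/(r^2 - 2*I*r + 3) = (r^2 + 7*I*r + 8)/(r^2 - 2*I*r + 3)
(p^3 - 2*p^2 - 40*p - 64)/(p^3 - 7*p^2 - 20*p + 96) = (p + 2)/(p - 3)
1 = 1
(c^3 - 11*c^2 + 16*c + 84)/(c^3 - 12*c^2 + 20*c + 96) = (c - 7)/(c - 8)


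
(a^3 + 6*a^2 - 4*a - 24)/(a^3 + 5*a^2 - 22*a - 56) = (a^2 + 4*a - 12)/(a^2 + 3*a - 28)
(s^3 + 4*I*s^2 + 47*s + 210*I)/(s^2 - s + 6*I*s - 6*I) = (s^2 - 2*I*s + 35)/(s - 1)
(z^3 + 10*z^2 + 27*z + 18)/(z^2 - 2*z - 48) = (z^2 + 4*z + 3)/(z - 8)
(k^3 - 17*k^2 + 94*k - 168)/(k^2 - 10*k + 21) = (k^2 - 10*k + 24)/(k - 3)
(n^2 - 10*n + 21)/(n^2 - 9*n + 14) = (n - 3)/(n - 2)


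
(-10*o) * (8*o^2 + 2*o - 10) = -80*o^3 - 20*o^2 + 100*o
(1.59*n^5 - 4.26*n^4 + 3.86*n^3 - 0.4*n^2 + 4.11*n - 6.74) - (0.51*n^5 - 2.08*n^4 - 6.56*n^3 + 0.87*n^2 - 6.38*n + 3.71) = 1.08*n^5 - 2.18*n^4 + 10.42*n^3 - 1.27*n^2 + 10.49*n - 10.45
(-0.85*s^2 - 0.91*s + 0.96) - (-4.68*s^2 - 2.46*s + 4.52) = 3.83*s^2 + 1.55*s - 3.56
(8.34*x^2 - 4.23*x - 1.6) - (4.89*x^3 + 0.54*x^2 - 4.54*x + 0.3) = -4.89*x^3 + 7.8*x^2 + 0.31*x - 1.9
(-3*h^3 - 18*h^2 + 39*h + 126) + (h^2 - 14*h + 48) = -3*h^3 - 17*h^2 + 25*h + 174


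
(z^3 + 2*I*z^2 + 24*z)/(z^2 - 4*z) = (z^2 + 2*I*z + 24)/(z - 4)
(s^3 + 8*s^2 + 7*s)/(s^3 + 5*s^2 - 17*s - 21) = s/(s - 3)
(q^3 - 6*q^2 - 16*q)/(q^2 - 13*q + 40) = q*(q + 2)/(q - 5)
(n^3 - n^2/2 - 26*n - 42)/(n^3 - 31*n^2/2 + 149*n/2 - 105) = (2*n^2 + 11*n + 14)/(2*n^2 - 19*n + 35)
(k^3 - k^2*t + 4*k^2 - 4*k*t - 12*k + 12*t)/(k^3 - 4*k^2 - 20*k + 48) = (k^2 - k*t + 6*k - 6*t)/(k^2 - 2*k - 24)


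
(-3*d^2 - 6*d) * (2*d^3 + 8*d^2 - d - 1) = -6*d^5 - 36*d^4 - 45*d^3 + 9*d^2 + 6*d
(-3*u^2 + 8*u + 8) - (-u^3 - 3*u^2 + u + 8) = u^3 + 7*u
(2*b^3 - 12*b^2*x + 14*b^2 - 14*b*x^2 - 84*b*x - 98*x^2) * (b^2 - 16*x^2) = 2*b^5 - 12*b^4*x + 14*b^4 - 46*b^3*x^2 - 84*b^3*x + 192*b^2*x^3 - 322*b^2*x^2 + 224*b*x^4 + 1344*b*x^3 + 1568*x^4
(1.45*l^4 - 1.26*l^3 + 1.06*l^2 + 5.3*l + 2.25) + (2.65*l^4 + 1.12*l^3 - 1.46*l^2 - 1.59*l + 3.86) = 4.1*l^4 - 0.14*l^3 - 0.4*l^2 + 3.71*l + 6.11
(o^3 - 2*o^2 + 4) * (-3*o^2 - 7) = -3*o^5 + 6*o^4 - 7*o^3 + 2*o^2 - 28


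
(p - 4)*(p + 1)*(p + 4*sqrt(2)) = p^3 - 3*p^2 + 4*sqrt(2)*p^2 - 12*sqrt(2)*p - 4*p - 16*sqrt(2)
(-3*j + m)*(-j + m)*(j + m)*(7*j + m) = 21*j^4 - 4*j^3*m - 22*j^2*m^2 + 4*j*m^3 + m^4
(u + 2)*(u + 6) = u^2 + 8*u + 12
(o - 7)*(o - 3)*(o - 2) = o^3 - 12*o^2 + 41*o - 42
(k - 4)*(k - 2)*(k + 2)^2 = k^4 - 2*k^3 - 12*k^2 + 8*k + 32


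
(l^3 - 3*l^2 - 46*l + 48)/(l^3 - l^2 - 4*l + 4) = (l^2 - 2*l - 48)/(l^2 - 4)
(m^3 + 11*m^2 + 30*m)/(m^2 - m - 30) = m*(m + 6)/(m - 6)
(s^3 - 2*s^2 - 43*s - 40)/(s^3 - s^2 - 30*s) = (s^2 - 7*s - 8)/(s*(s - 6))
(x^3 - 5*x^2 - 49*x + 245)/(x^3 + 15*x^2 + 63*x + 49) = (x^2 - 12*x + 35)/(x^2 + 8*x + 7)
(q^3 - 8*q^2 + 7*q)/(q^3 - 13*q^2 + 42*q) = (q - 1)/(q - 6)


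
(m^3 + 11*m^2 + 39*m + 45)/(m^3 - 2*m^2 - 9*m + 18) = (m^2 + 8*m + 15)/(m^2 - 5*m + 6)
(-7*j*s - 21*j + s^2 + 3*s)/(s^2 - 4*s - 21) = (-7*j + s)/(s - 7)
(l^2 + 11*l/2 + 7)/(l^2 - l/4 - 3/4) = 2*(2*l^2 + 11*l + 14)/(4*l^2 - l - 3)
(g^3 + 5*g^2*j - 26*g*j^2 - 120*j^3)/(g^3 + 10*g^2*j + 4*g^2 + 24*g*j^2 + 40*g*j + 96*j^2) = (g - 5*j)/(g + 4)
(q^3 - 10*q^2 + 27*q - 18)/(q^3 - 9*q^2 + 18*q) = (q - 1)/q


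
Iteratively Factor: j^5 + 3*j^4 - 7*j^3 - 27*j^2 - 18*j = (j + 2)*(j^4 + j^3 - 9*j^2 - 9*j) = (j + 2)*(j + 3)*(j^3 - 2*j^2 - 3*j) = j*(j + 2)*(j + 3)*(j^2 - 2*j - 3) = j*(j + 1)*(j + 2)*(j + 3)*(j - 3)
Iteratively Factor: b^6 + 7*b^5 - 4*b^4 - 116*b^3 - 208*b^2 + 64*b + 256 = (b + 4)*(b^5 + 3*b^4 - 16*b^3 - 52*b^2 + 64) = (b - 1)*(b + 4)*(b^4 + 4*b^3 - 12*b^2 - 64*b - 64) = (b - 1)*(b + 2)*(b + 4)*(b^3 + 2*b^2 - 16*b - 32) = (b - 1)*(b + 2)*(b + 4)^2*(b^2 - 2*b - 8) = (b - 1)*(b + 2)^2*(b + 4)^2*(b - 4)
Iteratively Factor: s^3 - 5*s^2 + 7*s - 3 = (s - 1)*(s^2 - 4*s + 3) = (s - 1)^2*(s - 3)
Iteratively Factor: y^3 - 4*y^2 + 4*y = (y)*(y^2 - 4*y + 4) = y*(y - 2)*(y - 2)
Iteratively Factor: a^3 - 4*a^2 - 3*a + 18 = (a + 2)*(a^2 - 6*a + 9) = (a - 3)*(a + 2)*(a - 3)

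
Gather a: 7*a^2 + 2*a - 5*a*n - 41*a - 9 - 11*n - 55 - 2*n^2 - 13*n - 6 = 7*a^2 + a*(-5*n - 39) - 2*n^2 - 24*n - 70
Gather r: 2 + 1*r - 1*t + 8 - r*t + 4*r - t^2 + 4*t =r*(5 - t) - t^2 + 3*t + 10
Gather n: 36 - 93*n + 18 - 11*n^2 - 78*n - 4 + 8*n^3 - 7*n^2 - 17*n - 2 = 8*n^3 - 18*n^2 - 188*n + 48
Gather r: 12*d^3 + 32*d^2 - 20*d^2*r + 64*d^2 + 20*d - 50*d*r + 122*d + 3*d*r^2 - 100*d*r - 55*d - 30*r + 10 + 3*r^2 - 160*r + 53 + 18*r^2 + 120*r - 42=12*d^3 + 96*d^2 + 87*d + r^2*(3*d + 21) + r*(-20*d^2 - 150*d - 70) + 21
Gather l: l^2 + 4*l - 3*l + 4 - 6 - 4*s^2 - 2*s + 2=l^2 + l - 4*s^2 - 2*s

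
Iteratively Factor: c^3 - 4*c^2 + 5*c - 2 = (c - 1)*(c^2 - 3*c + 2) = (c - 2)*(c - 1)*(c - 1)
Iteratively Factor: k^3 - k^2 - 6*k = (k - 3)*(k^2 + 2*k) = k*(k - 3)*(k + 2)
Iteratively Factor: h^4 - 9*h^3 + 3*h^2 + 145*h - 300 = (h - 3)*(h^3 - 6*h^2 - 15*h + 100) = (h - 5)*(h - 3)*(h^2 - h - 20) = (h - 5)*(h - 3)*(h + 4)*(h - 5)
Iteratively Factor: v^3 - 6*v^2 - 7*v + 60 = (v - 4)*(v^2 - 2*v - 15) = (v - 4)*(v + 3)*(v - 5)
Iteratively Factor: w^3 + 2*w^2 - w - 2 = (w + 1)*(w^2 + w - 2) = (w - 1)*(w + 1)*(w + 2)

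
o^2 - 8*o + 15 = (o - 5)*(o - 3)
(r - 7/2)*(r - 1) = r^2 - 9*r/2 + 7/2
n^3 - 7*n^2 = n^2*(n - 7)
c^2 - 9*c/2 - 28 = (c - 8)*(c + 7/2)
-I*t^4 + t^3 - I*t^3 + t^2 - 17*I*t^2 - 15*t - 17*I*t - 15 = (t - 3*I)*(t - I)*(t + 5*I)*(-I*t - I)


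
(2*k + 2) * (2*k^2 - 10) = 4*k^3 + 4*k^2 - 20*k - 20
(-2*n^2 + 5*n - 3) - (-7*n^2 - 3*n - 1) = 5*n^2 + 8*n - 2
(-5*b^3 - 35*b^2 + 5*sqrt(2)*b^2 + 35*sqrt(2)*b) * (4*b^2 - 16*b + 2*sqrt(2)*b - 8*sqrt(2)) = -20*b^5 - 60*b^4 + 10*sqrt(2)*b^4 + 30*sqrt(2)*b^3 + 580*b^3 - 280*sqrt(2)*b^2 + 60*b^2 - 560*b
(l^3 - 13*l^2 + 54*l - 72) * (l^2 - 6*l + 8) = l^5 - 19*l^4 + 140*l^3 - 500*l^2 + 864*l - 576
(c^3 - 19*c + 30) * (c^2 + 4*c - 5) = c^5 + 4*c^4 - 24*c^3 - 46*c^2 + 215*c - 150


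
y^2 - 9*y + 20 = (y - 5)*(y - 4)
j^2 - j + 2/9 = (j - 2/3)*(j - 1/3)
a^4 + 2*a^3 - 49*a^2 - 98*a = a*(a - 7)*(a + 2)*(a + 7)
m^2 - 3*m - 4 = (m - 4)*(m + 1)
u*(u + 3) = u^2 + 3*u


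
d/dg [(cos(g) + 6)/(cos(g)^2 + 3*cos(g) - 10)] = (cos(g)^2 + 12*cos(g) + 28)*sin(g)/(cos(g)^2 + 3*cos(g) - 10)^2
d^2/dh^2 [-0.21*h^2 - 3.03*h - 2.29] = -0.420000000000000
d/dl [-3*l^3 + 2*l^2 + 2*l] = -9*l^2 + 4*l + 2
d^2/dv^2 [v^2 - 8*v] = 2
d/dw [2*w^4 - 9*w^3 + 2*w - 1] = 8*w^3 - 27*w^2 + 2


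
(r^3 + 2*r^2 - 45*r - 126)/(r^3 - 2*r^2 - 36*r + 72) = (r^2 - 4*r - 21)/(r^2 - 8*r + 12)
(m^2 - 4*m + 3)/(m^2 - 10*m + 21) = (m - 1)/(m - 7)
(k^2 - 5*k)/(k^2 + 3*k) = (k - 5)/(k + 3)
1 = 1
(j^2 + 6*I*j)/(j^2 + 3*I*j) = (j + 6*I)/(j + 3*I)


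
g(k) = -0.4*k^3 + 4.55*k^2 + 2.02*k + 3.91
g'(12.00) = -61.58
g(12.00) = -7.85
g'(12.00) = -61.58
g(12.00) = -7.85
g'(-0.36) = -1.41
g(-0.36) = 3.79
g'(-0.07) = 1.38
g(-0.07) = 3.79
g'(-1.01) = -8.40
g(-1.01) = 6.92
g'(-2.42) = -27.03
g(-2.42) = 31.34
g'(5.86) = 14.14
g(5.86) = 91.50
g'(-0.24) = -0.23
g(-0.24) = 3.69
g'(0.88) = 9.10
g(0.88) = 8.94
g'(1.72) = 14.12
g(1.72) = 18.81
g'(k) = -1.2*k^2 + 9.1*k + 2.02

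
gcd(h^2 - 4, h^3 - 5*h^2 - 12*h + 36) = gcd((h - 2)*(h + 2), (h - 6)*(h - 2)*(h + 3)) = h - 2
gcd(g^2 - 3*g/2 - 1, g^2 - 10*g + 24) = 1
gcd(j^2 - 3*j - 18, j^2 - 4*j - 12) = j - 6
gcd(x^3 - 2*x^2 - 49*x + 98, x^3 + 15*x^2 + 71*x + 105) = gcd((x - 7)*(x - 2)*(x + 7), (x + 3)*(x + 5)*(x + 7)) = x + 7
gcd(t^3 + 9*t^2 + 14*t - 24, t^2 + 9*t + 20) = t + 4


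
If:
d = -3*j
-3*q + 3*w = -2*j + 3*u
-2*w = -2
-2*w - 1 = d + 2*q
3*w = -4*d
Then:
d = -3/4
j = 1/4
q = -9/8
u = 55/24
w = 1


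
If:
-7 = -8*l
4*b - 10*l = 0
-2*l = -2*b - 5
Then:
No Solution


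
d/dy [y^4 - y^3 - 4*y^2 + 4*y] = 4*y^3 - 3*y^2 - 8*y + 4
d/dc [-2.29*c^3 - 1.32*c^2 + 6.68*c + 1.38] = -6.87*c^2 - 2.64*c + 6.68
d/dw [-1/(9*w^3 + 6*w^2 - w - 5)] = (27*w^2 + 12*w - 1)/(9*w^3 + 6*w^2 - w - 5)^2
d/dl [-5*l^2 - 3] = -10*l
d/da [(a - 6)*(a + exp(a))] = a + (a - 6)*(exp(a) + 1) + exp(a)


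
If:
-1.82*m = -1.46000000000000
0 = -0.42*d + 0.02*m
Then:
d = 0.04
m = 0.80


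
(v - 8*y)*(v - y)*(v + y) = v^3 - 8*v^2*y - v*y^2 + 8*y^3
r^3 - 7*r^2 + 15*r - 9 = (r - 3)^2*(r - 1)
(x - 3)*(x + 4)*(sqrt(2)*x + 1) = sqrt(2)*x^3 + x^2 + sqrt(2)*x^2 - 12*sqrt(2)*x + x - 12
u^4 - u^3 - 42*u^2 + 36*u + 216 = (u - 6)*(u - 3)*(u + 2)*(u + 6)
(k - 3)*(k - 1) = k^2 - 4*k + 3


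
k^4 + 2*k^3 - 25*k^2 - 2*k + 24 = (k - 4)*(k - 1)*(k + 1)*(k + 6)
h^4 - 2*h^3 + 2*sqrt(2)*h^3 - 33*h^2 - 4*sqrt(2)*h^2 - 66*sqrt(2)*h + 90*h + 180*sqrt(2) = (h - 5)*(h - 3)*(h + 6)*(h + 2*sqrt(2))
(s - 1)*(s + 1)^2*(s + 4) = s^4 + 5*s^3 + 3*s^2 - 5*s - 4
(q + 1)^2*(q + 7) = q^3 + 9*q^2 + 15*q + 7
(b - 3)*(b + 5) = b^2 + 2*b - 15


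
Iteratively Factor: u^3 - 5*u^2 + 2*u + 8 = (u - 2)*(u^2 - 3*u - 4) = (u - 2)*(u + 1)*(u - 4)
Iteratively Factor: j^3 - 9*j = (j)*(j^2 - 9) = j*(j + 3)*(j - 3)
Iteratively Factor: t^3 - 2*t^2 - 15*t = (t - 5)*(t^2 + 3*t) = t*(t - 5)*(t + 3)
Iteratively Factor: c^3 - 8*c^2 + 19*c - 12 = (c - 3)*(c^2 - 5*c + 4) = (c - 3)*(c - 1)*(c - 4)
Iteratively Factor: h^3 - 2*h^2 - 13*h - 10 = (h - 5)*(h^2 + 3*h + 2) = (h - 5)*(h + 2)*(h + 1)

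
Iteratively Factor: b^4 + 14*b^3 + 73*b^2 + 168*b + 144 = (b + 3)*(b^3 + 11*b^2 + 40*b + 48) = (b + 3)^2*(b^2 + 8*b + 16) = (b + 3)^2*(b + 4)*(b + 4)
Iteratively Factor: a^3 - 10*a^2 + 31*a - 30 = (a - 2)*(a^2 - 8*a + 15) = (a - 3)*(a - 2)*(a - 5)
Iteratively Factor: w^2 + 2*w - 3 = (w - 1)*(w + 3)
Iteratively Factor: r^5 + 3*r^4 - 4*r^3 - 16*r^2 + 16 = (r + 2)*(r^4 + r^3 - 6*r^2 - 4*r + 8) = (r - 1)*(r + 2)*(r^3 + 2*r^2 - 4*r - 8) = (r - 1)*(r + 2)^2*(r^2 - 4) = (r - 2)*(r - 1)*(r + 2)^2*(r + 2)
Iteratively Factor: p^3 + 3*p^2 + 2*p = (p + 2)*(p^2 + p) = p*(p + 2)*(p + 1)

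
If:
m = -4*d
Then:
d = -m/4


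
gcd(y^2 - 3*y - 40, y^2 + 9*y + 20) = y + 5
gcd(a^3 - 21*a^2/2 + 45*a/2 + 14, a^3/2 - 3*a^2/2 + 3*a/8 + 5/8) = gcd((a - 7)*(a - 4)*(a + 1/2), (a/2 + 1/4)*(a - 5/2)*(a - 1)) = a + 1/2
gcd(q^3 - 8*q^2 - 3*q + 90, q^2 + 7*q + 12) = q + 3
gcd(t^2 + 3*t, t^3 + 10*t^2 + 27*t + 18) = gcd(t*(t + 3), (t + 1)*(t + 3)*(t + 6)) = t + 3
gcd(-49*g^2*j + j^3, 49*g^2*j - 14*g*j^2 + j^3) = 7*g*j - j^2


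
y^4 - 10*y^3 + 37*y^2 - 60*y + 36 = (y - 3)^2*(y - 2)^2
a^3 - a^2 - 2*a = a*(a - 2)*(a + 1)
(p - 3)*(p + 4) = p^2 + p - 12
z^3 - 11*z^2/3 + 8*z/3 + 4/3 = (z - 2)^2*(z + 1/3)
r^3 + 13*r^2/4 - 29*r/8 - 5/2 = (r - 5/4)*(r + 1/2)*(r + 4)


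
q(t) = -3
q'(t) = 0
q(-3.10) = -3.00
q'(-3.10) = 0.00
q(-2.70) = -3.00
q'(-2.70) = 0.00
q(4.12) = -3.00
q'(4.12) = 0.00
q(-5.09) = -3.00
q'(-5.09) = 0.00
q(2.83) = -3.00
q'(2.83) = 0.00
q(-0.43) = -3.00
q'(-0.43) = 0.00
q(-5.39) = -3.00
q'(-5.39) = 0.00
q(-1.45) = -3.00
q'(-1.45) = 0.00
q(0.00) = -3.00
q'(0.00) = 0.00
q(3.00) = -3.00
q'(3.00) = 0.00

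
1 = 1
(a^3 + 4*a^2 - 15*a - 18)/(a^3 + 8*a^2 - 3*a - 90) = (a + 1)/(a + 5)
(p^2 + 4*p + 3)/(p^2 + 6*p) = (p^2 + 4*p + 3)/(p*(p + 6))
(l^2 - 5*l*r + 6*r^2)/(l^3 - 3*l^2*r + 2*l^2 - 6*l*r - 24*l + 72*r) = (l - 2*r)/(l^2 + 2*l - 24)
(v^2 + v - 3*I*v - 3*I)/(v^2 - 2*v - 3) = (v - 3*I)/(v - 3)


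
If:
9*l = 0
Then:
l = 0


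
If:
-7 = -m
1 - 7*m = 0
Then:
No Solution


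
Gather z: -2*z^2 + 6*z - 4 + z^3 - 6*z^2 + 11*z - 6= z^3 - 8*z^2 + 17*z - 10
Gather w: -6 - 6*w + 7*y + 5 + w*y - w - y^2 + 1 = w*(y - 7) - y^2 + 7*y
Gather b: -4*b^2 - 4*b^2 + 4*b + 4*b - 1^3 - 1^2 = -8*b^2 + 8*b - 2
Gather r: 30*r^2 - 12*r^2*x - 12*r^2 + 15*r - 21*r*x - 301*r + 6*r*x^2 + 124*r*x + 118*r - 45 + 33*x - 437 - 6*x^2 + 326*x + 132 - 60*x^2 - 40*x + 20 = r^2*(18 - 12*x) + r*(6*x^2 + 103*x - 168) - 66*x^2 + 319*x - 330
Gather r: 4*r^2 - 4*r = 4*r^2 - 4*r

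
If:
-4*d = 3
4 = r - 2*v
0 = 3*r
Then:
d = -3/4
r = 0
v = -2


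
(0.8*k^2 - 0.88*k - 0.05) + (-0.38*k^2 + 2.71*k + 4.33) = 0.42*k^2 + 1.83*k + 4.28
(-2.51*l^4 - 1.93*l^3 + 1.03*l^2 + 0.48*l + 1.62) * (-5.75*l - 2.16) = 14.4325*l^5 + 16.5191*l^4 - 1.7537*l^3 - 4.9848*l^2 - 10.3518*l - 3.4992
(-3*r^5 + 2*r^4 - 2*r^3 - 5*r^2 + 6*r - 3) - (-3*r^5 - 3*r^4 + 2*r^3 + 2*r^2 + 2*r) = 5*r^4 - 4*r^3 - 7*r^2 + 4*r - 3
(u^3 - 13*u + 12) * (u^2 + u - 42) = u^5 + u^4 - 55*u^3 - u^2 + 558*u - 504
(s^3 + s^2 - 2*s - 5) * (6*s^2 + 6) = 6*s^5 + 6*s^4 - 6*s^3 - 24*s^2 - 12*s - 30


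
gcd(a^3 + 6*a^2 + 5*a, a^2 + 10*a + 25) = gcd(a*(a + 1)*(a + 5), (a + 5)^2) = a + 5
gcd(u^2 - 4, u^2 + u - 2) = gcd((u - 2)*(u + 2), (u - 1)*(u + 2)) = u + 2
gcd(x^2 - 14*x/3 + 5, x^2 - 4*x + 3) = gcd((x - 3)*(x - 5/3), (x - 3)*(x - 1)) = x - 3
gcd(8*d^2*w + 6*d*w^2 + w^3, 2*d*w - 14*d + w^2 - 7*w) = 2*d + w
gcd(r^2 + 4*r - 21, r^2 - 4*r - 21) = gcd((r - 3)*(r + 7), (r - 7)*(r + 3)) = 1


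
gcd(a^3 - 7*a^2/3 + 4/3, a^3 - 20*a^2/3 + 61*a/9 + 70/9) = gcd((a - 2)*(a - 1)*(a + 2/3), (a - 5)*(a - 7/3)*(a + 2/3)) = a + 2/3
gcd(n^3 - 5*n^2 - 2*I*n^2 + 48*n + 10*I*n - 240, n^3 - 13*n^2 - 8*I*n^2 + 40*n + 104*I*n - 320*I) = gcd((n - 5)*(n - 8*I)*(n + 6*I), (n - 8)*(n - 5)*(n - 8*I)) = n^2 + n*(-5 - 8*I) + 40*I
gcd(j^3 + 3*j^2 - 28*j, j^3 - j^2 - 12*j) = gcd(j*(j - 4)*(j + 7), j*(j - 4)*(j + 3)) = j^2 - 4*j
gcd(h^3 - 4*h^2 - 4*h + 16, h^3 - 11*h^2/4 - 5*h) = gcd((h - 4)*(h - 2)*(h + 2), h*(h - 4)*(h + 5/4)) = h - 4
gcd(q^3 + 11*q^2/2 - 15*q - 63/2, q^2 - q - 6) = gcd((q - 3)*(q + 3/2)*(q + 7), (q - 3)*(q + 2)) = q - 3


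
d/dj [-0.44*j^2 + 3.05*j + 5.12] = 3.05 - 0.88*j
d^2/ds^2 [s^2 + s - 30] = 2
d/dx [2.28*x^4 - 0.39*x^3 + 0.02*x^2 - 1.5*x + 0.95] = 9.12*x^3 - 1.17*x^2 + 0.04*x - 1.5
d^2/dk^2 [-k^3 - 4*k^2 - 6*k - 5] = -6*k - 8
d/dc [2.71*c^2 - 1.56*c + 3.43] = 5.42*c - 1.56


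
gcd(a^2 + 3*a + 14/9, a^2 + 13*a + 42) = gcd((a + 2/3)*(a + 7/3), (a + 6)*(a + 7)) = 1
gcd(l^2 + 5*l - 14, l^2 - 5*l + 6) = l - 2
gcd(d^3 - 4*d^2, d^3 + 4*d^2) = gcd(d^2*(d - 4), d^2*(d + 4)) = d^2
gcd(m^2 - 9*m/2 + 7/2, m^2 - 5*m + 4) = m - 1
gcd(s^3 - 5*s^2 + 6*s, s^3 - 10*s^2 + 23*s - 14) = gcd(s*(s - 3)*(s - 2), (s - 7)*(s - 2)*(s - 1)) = s - 2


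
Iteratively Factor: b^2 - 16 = (b + 4)*(b - 4)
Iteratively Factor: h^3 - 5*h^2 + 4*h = (h - 1)*(h^2 - 4*h) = (h - 4)*(h - 1)*(h)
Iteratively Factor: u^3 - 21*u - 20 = (u - 5)*(u^2 + 5*u + 4) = (u - 5)*(u + 4)*(u + 1)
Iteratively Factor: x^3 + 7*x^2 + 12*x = (x + 4)*(x^2 + 3*x) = x*(x + 4)*(x + 3)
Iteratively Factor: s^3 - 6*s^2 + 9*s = (s)*(s^2 - 6*s + 9) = s*(s - 3)*(s - 3)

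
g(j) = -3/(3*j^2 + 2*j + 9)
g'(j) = -3*(-6*j - 2)/(3*j^2 + 2*j + 9)^2 = 6*(3*j + 1)/(3*j^2 + 2*j + 9)^2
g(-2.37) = -0.14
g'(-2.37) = -0.08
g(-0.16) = -0.34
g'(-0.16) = 0.04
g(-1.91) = -0.19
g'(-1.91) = -0.11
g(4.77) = -0.03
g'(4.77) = 0.01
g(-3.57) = -0.07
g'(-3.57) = -0.04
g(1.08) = -0.20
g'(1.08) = 0.12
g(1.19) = -0.19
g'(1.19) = 0.11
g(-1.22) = -0.27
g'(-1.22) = -0.13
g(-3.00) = -0.10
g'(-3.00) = -0.05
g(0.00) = -0.33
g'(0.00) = 0.07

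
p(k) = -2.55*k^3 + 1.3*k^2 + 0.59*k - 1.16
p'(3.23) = -70.82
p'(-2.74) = -63.97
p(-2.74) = 59.44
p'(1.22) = -7.62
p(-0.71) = -0.01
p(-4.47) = 249.93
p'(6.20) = -277.36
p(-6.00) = 592.90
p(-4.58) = 268.39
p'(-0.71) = -5.11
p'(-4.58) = -171.79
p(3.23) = -71.62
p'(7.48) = -407.98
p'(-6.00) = -290.41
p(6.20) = -555.27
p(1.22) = -3.14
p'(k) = -7.65*k^2 + 2.6*k + 0.59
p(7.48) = -991.21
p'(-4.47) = -163.89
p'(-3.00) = -76.06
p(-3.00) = 77.62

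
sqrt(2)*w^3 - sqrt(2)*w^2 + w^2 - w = w*(w - 1)*(sqrt(2)*w + 1)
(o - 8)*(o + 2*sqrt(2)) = o^2 - 8*o + 2*sqrt(2)*o - 16*sqrt(2)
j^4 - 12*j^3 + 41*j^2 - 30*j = j*(j - 6)*(j - 5)*(j - 1)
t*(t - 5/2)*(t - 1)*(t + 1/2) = t^4 - 3*t^3 + 3*t^2/4 + 5*t/4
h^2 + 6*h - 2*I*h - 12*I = (h + 6)*(h - 2*I)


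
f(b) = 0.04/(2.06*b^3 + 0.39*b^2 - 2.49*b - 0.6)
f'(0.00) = 0.28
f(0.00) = -0.07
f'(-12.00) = -0.00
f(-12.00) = -0.00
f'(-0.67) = 0.02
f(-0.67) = 0.06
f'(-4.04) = -0.00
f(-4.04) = -0.00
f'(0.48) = 0.01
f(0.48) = -0.03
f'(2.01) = -0.01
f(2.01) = 0.00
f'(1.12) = -8316.87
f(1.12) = -7.36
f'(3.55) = -0.00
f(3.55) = 0.00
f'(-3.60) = -0.00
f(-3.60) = -0.00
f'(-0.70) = 0.00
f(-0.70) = 0.06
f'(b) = 0.04*(-6.18*b^2 - 0.78*b + 2.49)/(2.06*b^3 + 0.39*b^2 - 2.49*b - 0.6)^2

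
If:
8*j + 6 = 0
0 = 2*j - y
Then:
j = -3/4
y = -3/2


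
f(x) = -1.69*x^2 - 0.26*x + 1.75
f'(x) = -3.38*x - 0.26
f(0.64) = 0.89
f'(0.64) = -2.42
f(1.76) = -3.94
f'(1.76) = -6.21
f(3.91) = -25.10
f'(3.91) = -13.48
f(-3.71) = -20.55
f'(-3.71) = 12.28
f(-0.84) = 0.78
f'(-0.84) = 2.58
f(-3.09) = -13.58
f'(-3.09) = 10.18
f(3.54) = -20.35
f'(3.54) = -12.23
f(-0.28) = 1.69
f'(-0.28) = 0.69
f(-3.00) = -12.68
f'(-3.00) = 9.88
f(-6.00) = -57.53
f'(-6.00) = 20.02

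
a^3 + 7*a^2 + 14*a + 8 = (a + 1)*(a + 2)*(a + 4)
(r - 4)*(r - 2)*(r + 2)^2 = r^4 - 2*r^3 - 12*r^2 + 8*r + 32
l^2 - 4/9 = (l - 2/3)*(l + 2/3)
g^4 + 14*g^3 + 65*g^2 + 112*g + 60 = (g + 1)*(g + 2)*(g + 5)*(g + 6)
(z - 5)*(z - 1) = z^2 - 6*z + 5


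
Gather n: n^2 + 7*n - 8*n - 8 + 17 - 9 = n^2 - n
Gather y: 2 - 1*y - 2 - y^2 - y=-y^2 - 2*y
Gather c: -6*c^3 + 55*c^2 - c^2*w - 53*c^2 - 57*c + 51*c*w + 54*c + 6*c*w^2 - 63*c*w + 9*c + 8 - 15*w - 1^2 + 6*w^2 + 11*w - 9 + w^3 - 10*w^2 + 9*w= -6*c^3 + c^2*(2 - w) + c*(6*w^2 - 12*w + 6) + w^3 - 4*w^2 + 5*w - 2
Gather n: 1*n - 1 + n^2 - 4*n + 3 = n^2 - 3*n + 2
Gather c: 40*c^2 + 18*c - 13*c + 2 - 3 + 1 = 40*c^2 + 5*c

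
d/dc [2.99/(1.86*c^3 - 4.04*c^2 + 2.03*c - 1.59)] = (-16.6842*c^2 + 24.1592*c - 6.0697)/(1.86*c^3 - 4.04*c^2 + 2.03*c - 1.59)^2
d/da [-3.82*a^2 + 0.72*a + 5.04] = 0.72 - 7.64*a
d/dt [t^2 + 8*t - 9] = 2*t + 8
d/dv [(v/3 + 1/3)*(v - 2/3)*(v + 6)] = v^2 + 38*v/9 + 4/9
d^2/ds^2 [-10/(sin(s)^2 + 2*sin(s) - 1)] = 20*(2*sin(s)^4 + 3*sin(s)^3 + sin(s)^2 - 5*sin(s) - 5)/(2*sin(s) - cos(s)^2)^3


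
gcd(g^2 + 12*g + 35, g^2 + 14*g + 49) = g + 7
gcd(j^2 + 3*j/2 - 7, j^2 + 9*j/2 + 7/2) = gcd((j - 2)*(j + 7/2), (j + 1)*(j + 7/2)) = j + 7/2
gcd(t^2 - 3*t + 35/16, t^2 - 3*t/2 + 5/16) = t - 5/4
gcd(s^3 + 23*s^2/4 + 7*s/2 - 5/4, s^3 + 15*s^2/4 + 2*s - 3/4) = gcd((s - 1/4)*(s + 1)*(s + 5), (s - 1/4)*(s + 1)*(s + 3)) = s^2 + 3*s/4 - 1/4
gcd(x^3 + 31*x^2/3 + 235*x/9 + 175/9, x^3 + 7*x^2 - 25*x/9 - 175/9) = x^2 + 26*x/3 + 35/3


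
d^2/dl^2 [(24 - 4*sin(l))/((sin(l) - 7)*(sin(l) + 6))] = 4*(sin(l)^5 - 23*sin(l)^4 + 268*sin(l)^3 - 1020*sin(l)^2 + 1728*sin(l) + 600)/((sin(l) - 7)^3*(sin(l) + 6)^3)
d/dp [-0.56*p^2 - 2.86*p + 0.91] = -1.12*p - 2.86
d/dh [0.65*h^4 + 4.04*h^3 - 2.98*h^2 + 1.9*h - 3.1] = 2.6*h^3 + 12.12*h^2 - 5.96*h + 1.9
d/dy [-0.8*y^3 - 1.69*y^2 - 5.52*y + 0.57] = -2.4*y^2 - 3.38*y - 5.52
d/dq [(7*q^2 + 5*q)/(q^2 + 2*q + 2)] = (9*q^2 + 28*q + 10)/(q^4 + 4*q^3 + 8*q^2 + 8*q + 4)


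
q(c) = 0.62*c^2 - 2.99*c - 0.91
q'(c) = 1.24*c - 2.99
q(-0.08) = -0.67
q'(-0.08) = -3.09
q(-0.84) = 2.04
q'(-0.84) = -4.03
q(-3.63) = 18.11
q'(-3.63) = -7.49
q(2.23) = -4.49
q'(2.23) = -0.22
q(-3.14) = 14.59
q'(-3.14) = -6.88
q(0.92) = -3.14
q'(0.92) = -1.85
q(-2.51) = 10.50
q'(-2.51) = -6.10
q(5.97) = 3.34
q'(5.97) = 4.41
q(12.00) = 52.49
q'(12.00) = 11.89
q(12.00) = 52.49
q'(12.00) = 11.89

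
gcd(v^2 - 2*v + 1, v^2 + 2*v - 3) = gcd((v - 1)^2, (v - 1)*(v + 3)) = v - 1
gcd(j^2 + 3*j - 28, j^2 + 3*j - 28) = j^2 + 3*j - 28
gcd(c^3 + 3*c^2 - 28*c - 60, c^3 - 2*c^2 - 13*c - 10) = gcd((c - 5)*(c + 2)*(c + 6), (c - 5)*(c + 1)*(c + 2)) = c^2 - 3*c - 10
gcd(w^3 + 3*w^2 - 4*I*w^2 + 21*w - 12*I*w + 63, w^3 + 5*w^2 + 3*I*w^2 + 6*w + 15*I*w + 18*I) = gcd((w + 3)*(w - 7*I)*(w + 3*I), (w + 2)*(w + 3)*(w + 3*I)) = w^2 + w*(3 + 3*I) + 9*I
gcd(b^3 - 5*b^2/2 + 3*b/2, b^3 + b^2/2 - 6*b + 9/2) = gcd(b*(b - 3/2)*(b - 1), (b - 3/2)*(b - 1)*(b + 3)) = b^2 - 5*b/2 + 3/2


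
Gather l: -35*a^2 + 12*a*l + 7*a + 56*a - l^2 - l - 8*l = -35*a^2 + 63*a - l^2 + l*(12*a - 9)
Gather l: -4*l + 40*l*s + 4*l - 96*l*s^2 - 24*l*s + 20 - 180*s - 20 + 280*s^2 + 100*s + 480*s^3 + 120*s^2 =l*(-96*s^2 + 16*s) + 480*s^3 + 400*s^2 - 80*s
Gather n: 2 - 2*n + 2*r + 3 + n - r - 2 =-n + r + 3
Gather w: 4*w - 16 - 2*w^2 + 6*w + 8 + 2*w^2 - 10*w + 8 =0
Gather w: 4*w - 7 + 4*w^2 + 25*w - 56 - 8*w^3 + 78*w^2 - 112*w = -8*w^3 + 82*w^2 - 83*w - 63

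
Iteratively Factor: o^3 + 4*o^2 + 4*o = (o)*(o^2 + 4*o + 4) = o*(o + 2)*(o + 2)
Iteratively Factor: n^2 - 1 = (n + 1)*(n - 1)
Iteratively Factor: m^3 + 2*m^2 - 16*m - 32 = (m - 4)*(m^2 + 6*m + 8) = (m - 4)*(m + 2)*(m + 4)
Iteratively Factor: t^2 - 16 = (t + 4)*(t - 4)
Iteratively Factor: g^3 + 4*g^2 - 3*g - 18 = (g + 3)*(g^2 + g - 6) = (g - 2)*(g + 3)*(g + 3)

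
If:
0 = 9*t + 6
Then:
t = -2/3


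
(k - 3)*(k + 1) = k^2 - 2*k - 3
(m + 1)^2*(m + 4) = m^3 + 6*m^2 + 9*m + 4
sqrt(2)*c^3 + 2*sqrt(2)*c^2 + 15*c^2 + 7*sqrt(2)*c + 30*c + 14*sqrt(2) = (c + 2)*(c + 7*sqrt(2))*(sqrt(2)*c + 1)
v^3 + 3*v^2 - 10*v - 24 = (v - 3)*(v + 2)*(v + 4)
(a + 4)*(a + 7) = a^2 + 11*a + 28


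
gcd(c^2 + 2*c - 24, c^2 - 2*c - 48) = c + 6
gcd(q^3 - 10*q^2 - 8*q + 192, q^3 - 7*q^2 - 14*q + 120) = q^2 - 2*q - 24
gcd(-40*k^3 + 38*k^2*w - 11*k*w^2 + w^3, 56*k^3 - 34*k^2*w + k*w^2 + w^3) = 8*k^2 - 6*k*w + w^2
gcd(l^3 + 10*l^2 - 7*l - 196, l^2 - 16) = l - 4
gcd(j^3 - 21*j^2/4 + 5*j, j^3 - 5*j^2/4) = j^2 - 5*j/4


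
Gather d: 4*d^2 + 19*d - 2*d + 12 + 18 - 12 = 4*d^2 + 17*d + 18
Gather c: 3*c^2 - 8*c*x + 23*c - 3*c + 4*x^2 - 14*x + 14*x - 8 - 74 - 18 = 3*c^2 + c*(20 - 8*x) + 4*x^2 - 100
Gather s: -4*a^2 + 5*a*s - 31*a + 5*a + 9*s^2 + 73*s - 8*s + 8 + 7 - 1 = -4*a^2 - 26*a + 9*s^2 + s*(5*a + 65) + 14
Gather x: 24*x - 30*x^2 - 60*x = -30*x^2 - 36*x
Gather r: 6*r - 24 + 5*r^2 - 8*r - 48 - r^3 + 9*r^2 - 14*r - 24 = -r^3 + 14*r^2 - 16*r - 96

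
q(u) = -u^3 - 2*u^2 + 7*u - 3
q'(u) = -3*u^2 - 4*u + 7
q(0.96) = 0.99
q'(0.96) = 0.40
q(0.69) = 0.55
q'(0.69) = 2.81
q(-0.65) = -8.12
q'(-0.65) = 8.33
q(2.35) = -10.57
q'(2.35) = -18.97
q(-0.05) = -3.35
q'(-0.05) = 7.19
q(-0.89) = -10.11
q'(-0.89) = 8.18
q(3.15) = -32.05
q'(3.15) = -35.37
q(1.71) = -1.88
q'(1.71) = -8.61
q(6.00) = -249.00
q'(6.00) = -125.00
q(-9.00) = 501.00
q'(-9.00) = -200.00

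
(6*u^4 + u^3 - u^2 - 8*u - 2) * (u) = 6*u^5 + u^4 - u^3 - 8*u^2 - 2*u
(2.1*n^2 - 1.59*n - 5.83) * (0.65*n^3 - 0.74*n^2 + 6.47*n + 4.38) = 1.365*n^5 - 2.5875*n^4 + 10.9741*n^3 + 3.2249*n^2 - 44.6843*n - 25.5354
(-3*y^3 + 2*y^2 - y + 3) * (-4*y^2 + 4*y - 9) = 12*y^5 - 20*y^4 + 39*y^3 - 34*y^2 + 21*y - 27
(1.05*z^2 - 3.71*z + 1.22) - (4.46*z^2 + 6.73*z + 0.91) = -3.41*z^2 - 10.44*z + 0.31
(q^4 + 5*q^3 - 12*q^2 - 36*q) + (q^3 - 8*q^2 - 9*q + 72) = q^4 + 6*q^3 - 20*q^2 - 45*q + 72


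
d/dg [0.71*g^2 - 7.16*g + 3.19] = 1.42*g - 7.16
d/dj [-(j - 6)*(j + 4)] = 2 - 2*j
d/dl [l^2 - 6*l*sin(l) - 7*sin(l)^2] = -6*l*cos(l) + 2*l - 6*sin(l) - 7*sin(2*l)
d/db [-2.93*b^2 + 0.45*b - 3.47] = 0.45 - 5.86*b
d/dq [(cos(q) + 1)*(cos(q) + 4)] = -(2*cos(q) + 5)*sin(q)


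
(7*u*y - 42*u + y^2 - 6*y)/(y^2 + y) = (7*u*y - 42*u + y^2 - 6*y)/(y*(y + 1))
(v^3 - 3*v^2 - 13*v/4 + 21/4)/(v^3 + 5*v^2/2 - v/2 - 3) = (v - 7/2)/(v + 2)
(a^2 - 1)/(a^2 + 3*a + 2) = (a - 1)/(a + 2)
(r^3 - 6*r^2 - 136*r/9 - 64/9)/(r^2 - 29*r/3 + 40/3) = (9*r^2 + 18*r + 8)/(3*(3*r - 5))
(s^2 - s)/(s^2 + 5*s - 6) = s/(s + 6)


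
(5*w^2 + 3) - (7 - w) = 5*w^2 + w - 4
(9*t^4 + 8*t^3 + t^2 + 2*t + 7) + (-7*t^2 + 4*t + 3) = 9*t^4 + 8*t^3 - 6*t^2 + 6*t + 10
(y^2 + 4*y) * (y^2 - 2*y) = y^4 + 2*y^3 - 8*y^2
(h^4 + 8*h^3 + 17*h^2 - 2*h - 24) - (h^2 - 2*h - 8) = h^4 + 8*h^3 + 16*h^2 - 16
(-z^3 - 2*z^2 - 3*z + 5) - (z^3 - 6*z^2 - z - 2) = -2*z^3 + 4*z^2 - 2*z + 7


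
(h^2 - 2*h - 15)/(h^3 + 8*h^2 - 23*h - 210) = (h + 3)/(h^2 + 13*h + 42)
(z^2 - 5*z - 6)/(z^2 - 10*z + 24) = (z + 1)/(z - 4)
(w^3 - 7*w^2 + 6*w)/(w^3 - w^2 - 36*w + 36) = w/(w + 6)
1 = 1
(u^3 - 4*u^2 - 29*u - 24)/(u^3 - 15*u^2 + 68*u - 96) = (u^2 + 4*u + 3)/(u^2 - 7*u + 12)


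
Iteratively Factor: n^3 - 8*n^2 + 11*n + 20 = (n - 5)*(n^2 - 3*n - 4) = (n - 5)*(n - 4)*(n + 1)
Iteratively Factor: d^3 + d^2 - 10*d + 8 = (d - 1)*(d^2 + 2*d - 8) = (d - 2)*(d - 1)*(d + 4)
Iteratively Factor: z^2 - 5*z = (z - 5)*(z)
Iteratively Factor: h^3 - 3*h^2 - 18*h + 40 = (h + 4)*(h^2 - 7*h + 10) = (h - 5)*(h + 4)*(h - 2)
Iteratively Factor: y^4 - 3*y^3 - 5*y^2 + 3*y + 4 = (y - 1)*(y^3 - 2*y^2 - 7*y - 4) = (y - 1)*(y + 1)*(y^2 - 3*y - 4) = (y - 1)*(y + 1)^2*(y - 4)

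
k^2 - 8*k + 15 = (k - 5)*(k - 3)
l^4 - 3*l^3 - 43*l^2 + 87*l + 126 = (l - 7)*(l - 3)*(l + 1)*(l + 6)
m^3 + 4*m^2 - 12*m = m*(m - 2)*(m + 6)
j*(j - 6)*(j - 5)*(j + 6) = j^4 - 5*j^3 - 36*j^2 + 180*j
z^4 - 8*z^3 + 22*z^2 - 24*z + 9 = (z - 3)^2*(z - 1)^2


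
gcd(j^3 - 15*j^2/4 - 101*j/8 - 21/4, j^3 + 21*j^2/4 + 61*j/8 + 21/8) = j^2 + 9*j/4 + 7/8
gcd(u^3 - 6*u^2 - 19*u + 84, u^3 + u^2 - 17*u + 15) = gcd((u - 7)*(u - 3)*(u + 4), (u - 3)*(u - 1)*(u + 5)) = u - 3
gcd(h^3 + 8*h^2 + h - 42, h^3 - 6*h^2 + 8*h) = h - 2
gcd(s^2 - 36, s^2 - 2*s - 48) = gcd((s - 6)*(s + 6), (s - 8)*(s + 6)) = s + 6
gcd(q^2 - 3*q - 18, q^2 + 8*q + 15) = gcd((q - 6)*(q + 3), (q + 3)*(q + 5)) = q + 3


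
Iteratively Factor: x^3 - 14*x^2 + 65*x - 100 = (x - 5)*(x^2 - 9*x + 20) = (x - 5)^2*(x - 4)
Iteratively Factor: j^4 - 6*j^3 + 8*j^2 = (j)*(j^3 - 6*j^2 + 8*j) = j^2*(j^2 - 6*j + 8) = j^2*(j - 4)*(j - 2)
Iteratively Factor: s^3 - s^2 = (s - 1)*(s^2) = s*(s - 1)*(s)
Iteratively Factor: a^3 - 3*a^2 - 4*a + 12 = (a - 2)*(a^2 - a - 6) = (a - 2)*(a + 2)*(a - 3)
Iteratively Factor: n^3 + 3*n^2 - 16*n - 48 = (n + 4)*(n^2 - n - 12) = (n + 3)*(n + 4)*(n - 4)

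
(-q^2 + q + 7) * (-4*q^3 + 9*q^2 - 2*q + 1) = 4*q^5 - 13*q^4 - 17*q^3 + 60*q^2 - 13*q + 7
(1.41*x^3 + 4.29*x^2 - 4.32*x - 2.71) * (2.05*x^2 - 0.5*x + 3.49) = 2.8905*x^5 + 8.0895*x^4 - 6.0801*x^3 + 11.5766*x^2 - 13.7218*x - 9.4579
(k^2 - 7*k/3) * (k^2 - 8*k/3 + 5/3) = k^4 - 5*k^3 + 71*k^2/9 - 35*k/9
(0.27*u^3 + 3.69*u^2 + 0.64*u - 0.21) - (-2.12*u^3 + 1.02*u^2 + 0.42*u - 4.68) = 2.39*u^3 + 2.67*u^2 + 0.22*u + 4.47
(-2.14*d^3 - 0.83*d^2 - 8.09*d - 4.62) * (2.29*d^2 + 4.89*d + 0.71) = -4.9006*d^5 - 12.3653*d^4 - 24.1042*d^3 - 50.7292*d^2 - 28.3357*d - 3.2802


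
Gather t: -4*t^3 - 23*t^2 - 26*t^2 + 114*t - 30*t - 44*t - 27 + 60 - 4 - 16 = -4*t^3 - 49*t^2 + 40*t + 13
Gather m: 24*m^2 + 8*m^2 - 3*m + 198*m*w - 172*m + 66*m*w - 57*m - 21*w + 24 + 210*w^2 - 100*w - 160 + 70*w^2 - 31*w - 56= 32*m^2 + m*(264*w - 232) + 280*w^2 - 152*w - 192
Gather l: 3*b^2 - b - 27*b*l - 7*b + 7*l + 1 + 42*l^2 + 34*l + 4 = 3*b^2 - 8*b + 42*l^2 + l*(41 - 27*b) + 5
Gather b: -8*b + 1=1 - 8*b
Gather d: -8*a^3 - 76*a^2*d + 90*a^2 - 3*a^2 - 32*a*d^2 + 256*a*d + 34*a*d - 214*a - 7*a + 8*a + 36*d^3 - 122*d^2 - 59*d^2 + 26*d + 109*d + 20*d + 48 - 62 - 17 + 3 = -8*a^3 + 87*a^2 - 213*a + 36*d^3 + d^2*(-32*a - 181) + d*(-76*a^2 + 290*a + 155) - 28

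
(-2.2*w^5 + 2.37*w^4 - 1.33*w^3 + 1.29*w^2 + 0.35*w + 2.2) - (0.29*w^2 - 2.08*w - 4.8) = -2.2*w^5 + 2.37*w^4 - 1.33*w^3 + 1.0*w^2 + 2.43*w + 7.0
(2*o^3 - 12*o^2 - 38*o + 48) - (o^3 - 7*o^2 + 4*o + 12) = o^3 - 5*o^2 - 42*o + 36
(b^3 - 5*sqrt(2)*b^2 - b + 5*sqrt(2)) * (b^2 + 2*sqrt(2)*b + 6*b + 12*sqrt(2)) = b^5 - 3*sqrt(2)*b^4 + 6*b^4 - 18*sqrt(2)*b^3 - 21*b^3 - 126*b^2 + 3*sqrt(2)*b^2 + 20*b + 18*sqrt(2)*b + 120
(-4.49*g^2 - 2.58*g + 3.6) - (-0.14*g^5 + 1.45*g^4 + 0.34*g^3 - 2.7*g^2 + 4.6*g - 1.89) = 0.14*g^5 - 1.45*g^4 - 0.34*g^3 - 1.79*g^2 - 7.18*g + 5.49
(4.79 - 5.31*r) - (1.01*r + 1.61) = 3.18 - 6.32*r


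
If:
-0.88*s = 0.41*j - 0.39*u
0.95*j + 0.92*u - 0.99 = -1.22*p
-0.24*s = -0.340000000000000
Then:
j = 0.951219512195122*u - 3.04065040650406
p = 3.1791949886712 - 1.49480207916833*u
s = 1.42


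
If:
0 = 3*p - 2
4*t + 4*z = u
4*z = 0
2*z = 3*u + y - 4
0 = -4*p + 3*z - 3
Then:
No Solution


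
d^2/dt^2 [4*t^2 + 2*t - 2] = 8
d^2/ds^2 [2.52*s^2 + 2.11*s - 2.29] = 5.04000000000000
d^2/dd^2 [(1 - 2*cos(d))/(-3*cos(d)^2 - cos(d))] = (42*sin(d)^4/cos(d)^3 + 18*sin(d)^2 + 27 + 31/cos(d) - 18/cos(d)^2 - 44/cos(d)^3)/(3*cos(d) + 1)^3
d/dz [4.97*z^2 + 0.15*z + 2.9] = 9.94*z + 0.15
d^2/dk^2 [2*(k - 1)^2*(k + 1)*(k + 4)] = 24*k^2 + 36*k - 20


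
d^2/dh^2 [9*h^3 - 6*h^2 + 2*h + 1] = 54*h - 12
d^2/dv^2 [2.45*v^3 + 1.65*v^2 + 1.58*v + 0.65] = 14.7*v + 3.3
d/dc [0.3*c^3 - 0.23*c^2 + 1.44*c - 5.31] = 0.9*c^2 - 0.46*c + 1.44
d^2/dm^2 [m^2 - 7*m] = 2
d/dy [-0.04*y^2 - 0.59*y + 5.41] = -0.08*y - 0.59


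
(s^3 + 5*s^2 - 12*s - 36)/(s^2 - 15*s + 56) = (s^3 + 5*s^2 - 12*s - 36)/(s^2 - 15*s + 56)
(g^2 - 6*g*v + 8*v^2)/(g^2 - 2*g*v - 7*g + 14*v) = (g - 4*v)/(g - 7)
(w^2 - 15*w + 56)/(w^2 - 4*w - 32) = (w - 7)/(w + 4)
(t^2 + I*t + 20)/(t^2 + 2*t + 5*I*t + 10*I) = (t - 4*I)/(t + 2)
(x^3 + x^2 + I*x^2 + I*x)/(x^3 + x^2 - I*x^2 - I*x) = (x + I)/(x - I)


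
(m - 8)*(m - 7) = m^2 - 15*m + 56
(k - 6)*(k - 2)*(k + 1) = k^3 - 7*k^2 + 4*k + 12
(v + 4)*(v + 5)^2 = v^3 + 14*v^2 + 65*v + 100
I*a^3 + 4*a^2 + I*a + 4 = (a - 4*I)*(a + I)*(I*a + 1)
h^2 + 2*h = h*(h + 2)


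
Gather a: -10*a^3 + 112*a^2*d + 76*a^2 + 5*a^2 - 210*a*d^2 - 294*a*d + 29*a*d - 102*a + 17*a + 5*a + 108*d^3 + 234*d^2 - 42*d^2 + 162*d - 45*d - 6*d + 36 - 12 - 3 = -10*a^3 + a^2*(112*d + 81) + a*(-210*d^2 - 265*d - 80) + 108*d^3 + 192*d^2 + 111*d + 21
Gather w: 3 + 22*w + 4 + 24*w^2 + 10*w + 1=24*w^2 + 32*w + 8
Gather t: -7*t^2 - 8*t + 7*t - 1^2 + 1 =-7*t^2 - t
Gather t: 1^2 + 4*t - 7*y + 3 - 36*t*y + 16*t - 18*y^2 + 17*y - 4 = t*(20 - 36*y) - 18*y^2 + 10*y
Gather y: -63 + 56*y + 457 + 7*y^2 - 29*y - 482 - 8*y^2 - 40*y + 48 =-y^2 - 13*y - 40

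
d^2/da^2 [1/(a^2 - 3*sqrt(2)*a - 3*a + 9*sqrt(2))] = 2*(-a^2 + 3*a + 3*sqrt(2)*a + (-2*a + 3 + 3*sqrt(2))^2 - 9*sqrt(2))/(a^2 - 3*sqrt(2)*a - 3*a + 9*sqrt(2))^3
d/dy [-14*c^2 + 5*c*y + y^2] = 5*c + 2*y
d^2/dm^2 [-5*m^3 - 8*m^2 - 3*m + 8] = -30*m - 16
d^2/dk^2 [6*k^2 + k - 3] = 12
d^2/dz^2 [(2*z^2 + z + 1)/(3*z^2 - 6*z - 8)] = 2*(45*z^3 + 171*z^2 + 18*z + 140)/(27*z^6 - 162*z^5 + 108*z^4 + 648*z^3 - 288*z^2 - 1152*z - 512)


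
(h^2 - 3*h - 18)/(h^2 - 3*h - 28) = (-h^2 + 3*h + 18)/(-h^2 + 3*h + 28)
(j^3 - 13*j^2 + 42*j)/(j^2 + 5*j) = (j^2 - 13*j + 42)/(j + 5)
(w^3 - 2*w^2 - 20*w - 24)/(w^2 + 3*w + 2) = (w^2 - 4*w - 12)/(w + 1)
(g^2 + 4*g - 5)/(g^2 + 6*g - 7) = (g + 5)/(g + 7)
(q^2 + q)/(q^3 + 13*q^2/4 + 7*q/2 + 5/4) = 4*q/(4*q^2 + 9*q + 5)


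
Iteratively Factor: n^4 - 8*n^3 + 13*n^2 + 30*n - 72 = (n - 4)*(n^3 - 4*n^2 - 3*n + 18) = (n - 4)*(n - 3)*(n^2 - n - 6) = (n - 4)*(n - 3)*(n + 2)*(n - 3)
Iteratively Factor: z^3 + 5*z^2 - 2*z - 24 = (z + 4)*(z^2 + z - 6) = (z - 2)*(z + 4)*(z + 3)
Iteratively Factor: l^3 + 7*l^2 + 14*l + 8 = (l + 4)*(l^2 + 3*l + 2) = (l + 1)*(l + 4)*(l + 2)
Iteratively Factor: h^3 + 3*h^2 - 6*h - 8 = (h - 2)*(h^2 + 5*h + 4) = (h - 2)*(h + 1)*(h + 4)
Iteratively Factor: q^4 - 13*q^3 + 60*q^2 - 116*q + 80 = (q - 5)*(q^3 - 8*q^2 + 20*q - 16) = (q - 5)*(q - 2)*(q^2 - 6*q + 8) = (q - 5)*(q - 4)*(q - 2)*(q - 2)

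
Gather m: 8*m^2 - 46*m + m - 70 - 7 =8*m^2 - 45*m - 77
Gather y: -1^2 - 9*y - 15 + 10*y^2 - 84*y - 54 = 10*y^2 - 93*y - 70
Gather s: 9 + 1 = 10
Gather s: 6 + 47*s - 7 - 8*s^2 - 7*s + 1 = -8*s^2 + 40*s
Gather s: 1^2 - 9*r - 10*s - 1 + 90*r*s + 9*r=s*(90*r - 10)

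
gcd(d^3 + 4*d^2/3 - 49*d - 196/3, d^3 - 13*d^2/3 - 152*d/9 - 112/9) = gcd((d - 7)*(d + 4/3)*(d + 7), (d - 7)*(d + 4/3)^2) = d^2 - 17*d/3 - 28/3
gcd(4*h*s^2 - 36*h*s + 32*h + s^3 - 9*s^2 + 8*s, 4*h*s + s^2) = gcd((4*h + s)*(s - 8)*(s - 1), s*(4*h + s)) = 4*h + s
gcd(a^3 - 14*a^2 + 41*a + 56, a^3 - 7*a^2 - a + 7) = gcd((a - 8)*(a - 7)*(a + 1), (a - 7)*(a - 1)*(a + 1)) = a^2 - 6*a - 7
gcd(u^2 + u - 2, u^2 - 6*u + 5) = u - 1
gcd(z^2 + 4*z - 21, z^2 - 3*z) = z - 3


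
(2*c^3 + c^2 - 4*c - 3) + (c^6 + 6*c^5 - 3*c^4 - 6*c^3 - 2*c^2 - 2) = c^6 + 6*c^5 - 3*c^4 - 4*c^3 - c^2 - 4*c - 5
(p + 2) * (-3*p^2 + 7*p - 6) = -3*p^3 + p^2 + 8*p - 12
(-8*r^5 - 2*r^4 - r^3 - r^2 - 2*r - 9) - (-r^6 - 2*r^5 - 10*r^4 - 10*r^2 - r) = r^6 - 6*r^5 + 8*r^4 - r^3 + 9*r^2 - r - 9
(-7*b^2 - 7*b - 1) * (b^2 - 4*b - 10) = -7*b^4 + 21*b^3 + 97*b^2 + 74*b + 10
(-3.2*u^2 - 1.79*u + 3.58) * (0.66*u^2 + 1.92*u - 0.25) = -2.112*u^4 - 7.3254*u^3 - 0.274*u^2 + 7.3211*u - 0.895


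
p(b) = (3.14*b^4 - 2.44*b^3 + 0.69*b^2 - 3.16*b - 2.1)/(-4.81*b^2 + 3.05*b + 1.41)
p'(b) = (9.62*b - 3.05)*(3.14*b^4 - 2.44*b^3 + 0.69*b^2 - 3.16*b - 2.1)/(-4.81*b^2 + 3.05*b + 1.41)^2 + (12.56*b^3 - 7.32*b^2 + 1.38*b - 3.16)/(-4.81*b^2 + 3.05*b + 1.41)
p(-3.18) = -7.28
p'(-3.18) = 4.23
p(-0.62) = -0.50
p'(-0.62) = 2.27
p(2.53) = -3.85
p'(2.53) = -3.46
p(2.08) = -2.38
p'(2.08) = -3.11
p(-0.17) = -2.03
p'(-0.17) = 7.77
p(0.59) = -2.50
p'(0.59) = -5.79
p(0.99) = 13.71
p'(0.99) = -322.89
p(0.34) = -1.67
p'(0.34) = -1.80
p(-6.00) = -24.41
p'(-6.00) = 7.92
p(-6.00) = -24.41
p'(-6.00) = 7.92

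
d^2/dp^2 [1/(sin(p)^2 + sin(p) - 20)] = (-4*sin(p)^4 - 3*sin(p)^3 - 75*sin(p)^2 - 14*sin(p) + 42)/(sin(p)^2 + sin(p) - 20)^3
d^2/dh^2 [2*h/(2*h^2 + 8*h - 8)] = 2*(4*h*(h + 2)^2 - (3*h + 4)*(h^2 + 4*h - 4))/(h^2 + 4*h - 4)^3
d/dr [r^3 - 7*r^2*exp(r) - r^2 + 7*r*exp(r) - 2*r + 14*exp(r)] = -7*r^2*exp(r) + 3*r^2 - 7*r*exp(r) - 2*r + 21*exp(r) - 2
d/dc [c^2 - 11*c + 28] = 2*c - 11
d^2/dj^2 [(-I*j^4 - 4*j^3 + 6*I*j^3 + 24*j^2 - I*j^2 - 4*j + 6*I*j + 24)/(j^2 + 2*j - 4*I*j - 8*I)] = 2*I*(-j^3 - 6*j^2 - 12*j + 32)/(j^3 + 6*j^2 + 12*j + 8)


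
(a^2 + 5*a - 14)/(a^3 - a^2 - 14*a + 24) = (a + 7)/(a^2 + a - 12)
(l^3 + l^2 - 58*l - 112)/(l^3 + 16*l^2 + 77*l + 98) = (l - 8)/(l + 7)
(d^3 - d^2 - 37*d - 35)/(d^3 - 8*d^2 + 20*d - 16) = (d^3 - d^2 - 37*d - 35)/(d^3 - 8*d^2 + 20*d - 16)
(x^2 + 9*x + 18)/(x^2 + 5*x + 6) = (x + 6)/(x + 2)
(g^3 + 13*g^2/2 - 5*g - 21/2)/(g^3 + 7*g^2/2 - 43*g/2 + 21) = (g + 1)/(g - 2)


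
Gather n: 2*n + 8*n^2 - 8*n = 8*n^2 - 6*n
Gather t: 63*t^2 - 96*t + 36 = 63*t^2 - 96*t + 36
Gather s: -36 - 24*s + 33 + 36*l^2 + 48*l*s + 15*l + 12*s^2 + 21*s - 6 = 36*l^2 + 15*l + 12*s^2 + s*(48*l - 3) - 9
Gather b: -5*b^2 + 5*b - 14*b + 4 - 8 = -5*b^2 - 9*b - 4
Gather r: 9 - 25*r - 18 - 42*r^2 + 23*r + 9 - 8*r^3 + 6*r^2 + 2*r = -8*r^3 - 36*r^2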